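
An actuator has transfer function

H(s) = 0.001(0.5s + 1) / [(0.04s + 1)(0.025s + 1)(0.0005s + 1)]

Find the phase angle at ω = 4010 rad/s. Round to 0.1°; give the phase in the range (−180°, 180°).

At ω = 4010 rad/s:
zero (1 + j4010·0.5) = 1 + j2005 → |·| ≈ 2005, ∠ ≈ 89.97°
pole (1 + j4010·0.04) = 1 + j160.4 → |·| ≈ 160.4, ∠ ≈ 89.64°
pole (1 + j4010·0.025) = 1 + j100.25 → |·| ≈ 100.25, ∠ ≈ 89.43°
pole (1 + j4010·0.0005) = 1 + j2.005 → |·| ≈ 2.2405, ∠ ≈ 63.49°
∠H = (89.97°) − (89.64° + 89.43° + 63.49°) = -152.59°

-152.6°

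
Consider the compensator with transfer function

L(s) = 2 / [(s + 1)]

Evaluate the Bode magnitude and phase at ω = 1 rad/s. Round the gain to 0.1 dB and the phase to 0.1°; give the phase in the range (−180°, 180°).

At ω = 1 rad/s:
pole (1 + j1·1) = 1 + j1 → |·| ≈ 1.4142, ∠ ≈ 45.00°
|L| = 2 · 1 / (1.4142) ≈ 1.4142
Gain = 20 log₁₀(1.4142) ≈ 3.01 dB
∠L = (0°) − (45.00°) = -45.00°

3.0 dB, -45.0°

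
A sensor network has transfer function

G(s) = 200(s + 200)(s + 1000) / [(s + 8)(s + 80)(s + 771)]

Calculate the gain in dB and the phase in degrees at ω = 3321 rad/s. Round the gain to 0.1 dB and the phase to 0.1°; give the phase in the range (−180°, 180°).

-24.2 dB, -95.6°

At s = jω = j3321:
zero (s+200): 200 + j3321 → |·| = √(200²+3321²) = √11069041 ≈ 3327, ∠ = arctan(3321/200) ≈ 86.55°
zero (s+1000): 1000 + j3321 → |·| = √(1000²+3321²) = √12029041 ≈ 3468.3, ∠ = arctan(3321/1000) ≈ 73.24°
pole (s+8): 8 + j3321 → |·| = √(8²+3321²) = √11029105 ≈ 3321, ∠ = arctan(3321/8) ≈ 89.86°
pole (s+80): 80 + j3321 → |·| = √(80²+3321²) = √11035441 ≈ 3322, ∠ = arctan(3321/80) ≈ 88.62°
pole (s+771): 771 + j3321 → |·| = √(771²+3321²) = √11623482 ≈ 3409.3, ∠ = arctan(3321/771) ≈ 76.93°
|G| = 200 · 1.1539e+07 / 3.7613e+10 ≈ 0.061356
Gain = 20 log₁₀(0.061356) ≈ -24.24 dB
∠G = 159.79° − 255.41° = -95.62°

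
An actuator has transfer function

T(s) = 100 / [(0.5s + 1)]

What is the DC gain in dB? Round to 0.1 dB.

40.0 dB

T(0) = 100 · 1 / 1 = 100
20 log₁₀(100) ≈ 40.00 dB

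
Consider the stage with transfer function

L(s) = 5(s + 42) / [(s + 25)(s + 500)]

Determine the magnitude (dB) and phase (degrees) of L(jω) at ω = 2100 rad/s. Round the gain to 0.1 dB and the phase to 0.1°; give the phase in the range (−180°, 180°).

-52.7 dB, -77.1°

At s = jω = j2100:
zero (s+42): 42 + j2100 → |·| = √(42²+2100²) = √4411764 ≈ 2100.4, ∠ = arctan(2100/42) ≈ 88.85°
pole (s+25): 25 + j2100 → |·| = √(25²+2100²) = √4410625 ≈ 2100.1, ∠ = arctan(2100/25) ≈ 89.32°
pole (s+500): 500 + j2100 → |·| = √(500²+2100²) = √4660000 ≈ 2158.7, ∠ = arctan(2100/500) ≈ 76.61°
|L| = 5 · 2100.4 / 4.5335e+06 ≈ 0.0023165
Gain = 20 log₁₀(0.0023165) ≈ -52.70 dB
∠L = 88.85° − 165.93° = -77.08°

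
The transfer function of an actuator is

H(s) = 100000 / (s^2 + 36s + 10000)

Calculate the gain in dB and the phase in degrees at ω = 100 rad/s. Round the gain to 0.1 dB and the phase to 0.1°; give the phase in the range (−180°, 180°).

At s = jω = j100:
quadratic: (j100)² + 36·j100 + 10000 = 0 + j3600 → |·| ≈ 3600, ∠ ≈ 90.00°
|H| = 100000 / 3600 ≈ 27.778
Gain = 20 log₁₀(27.778) ≈ 28.87 dB
∠H = 0.00° − 90.00° = -90.00°

28.9 dB, -90.0°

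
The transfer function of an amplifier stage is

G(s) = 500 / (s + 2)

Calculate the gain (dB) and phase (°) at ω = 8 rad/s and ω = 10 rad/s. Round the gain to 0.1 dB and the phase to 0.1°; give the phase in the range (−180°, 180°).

ω = 8: 35.7 dB, -76.0°; ω = 10: 33.8 dB, -78.7°

Substitute s = j8:
Numerator: 500 = 500 + j0
Denominator: (j8) + 2 = 2 + j8
|N| = √(500² + 0²) ≈ 500, ∠N ≈ 0.00°
|D| = √(2² + 8²) ≈ 8.2462, ∠D ≈ 75.96°
|G| = 500 / 8.2462 ≈ 60.634
Gain = 20 log₁₀(60.634) ≈ 35.65 dB
∠G = 0.00° − 75.96° = -75.96°

Substitute s = j10:
Numerator: 500 = 500 + j0
Denominator: (j10) + 2 = 2 + j10
|N| = √(500² + 0²) ≈ 500, ∠N ≈ 0.00°
|D| = √(2² + 10²) ≈ 10.198, ∠D ≈ 78.69°
|G| = 500 / 10.198 ≈ 49.029
Gain = 20 log₁₀(49.029) ≈ 33.81 dB
∠G = 0.00° − 78.69° = -78.69°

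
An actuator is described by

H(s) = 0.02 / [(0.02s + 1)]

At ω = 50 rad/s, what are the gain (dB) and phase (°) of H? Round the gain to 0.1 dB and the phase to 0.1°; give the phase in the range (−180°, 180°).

At ω = 50 rad/s:
pole (1 + j50·0.02) = 1 + j1 → |·| ≈ 1.4142, ∠ ≈ 45.00°
|H| = 0.02 · 1 / (1.4142) ≈ 0.014142
Gain = 20 log₁₀(0.014142) ≈ -36.99 dB
∠H = (0°) − (45.00°) = -45.00°

-37.0 dB, -45.0°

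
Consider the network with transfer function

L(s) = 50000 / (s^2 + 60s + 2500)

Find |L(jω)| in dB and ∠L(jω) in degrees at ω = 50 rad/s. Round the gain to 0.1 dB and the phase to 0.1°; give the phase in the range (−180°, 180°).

24.4 dB, -90.0°

At s = jω = j50:
quadratic: (j50)² + 60·j50 + 2500 = 0 + j3000 → |·| ≈ 3000, ∠ ≈ 90.00°
|L| = 50000 / 3000 ≈ 16.667
Gain = 20 log₁₀(16.667) ≈ 24.44 dB
∠L = 0.00° − 90.00° = -90.00°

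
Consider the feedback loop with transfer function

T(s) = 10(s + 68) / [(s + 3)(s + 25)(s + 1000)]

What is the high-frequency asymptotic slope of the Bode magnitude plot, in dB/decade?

-40 dB/decade

Each pole contributes −20 dB/decade at high frequency; each zero contributes +20 dB/decade.
Net: 1 zero(s) − 3 pole(s) → -40 dB/decade.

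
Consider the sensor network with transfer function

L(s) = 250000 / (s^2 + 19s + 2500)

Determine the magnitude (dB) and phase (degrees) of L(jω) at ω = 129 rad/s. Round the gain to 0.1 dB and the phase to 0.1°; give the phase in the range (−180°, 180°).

At s = jω = j129:
quadratic: (j129)² + 19·j129 + 2500 = -14141 + j2451 → |·| ≈ 14352, ∠ ≈ 170.17°
|L| = 250000 / 14352 ≈ 17.419
Gain = 20 log₁₀(17.419) ≈ 24.82 dB
∠L = 0.00° − 170.17° = -170.17°

24.8 dB, -170.2°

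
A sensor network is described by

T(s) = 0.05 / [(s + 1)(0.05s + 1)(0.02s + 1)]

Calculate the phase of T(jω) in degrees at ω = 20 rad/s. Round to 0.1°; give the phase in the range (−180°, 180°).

At ω = 20 rad/s:
pole (1 + j20·1) = 1 + j20 → |·| ≈ 20.025, ∠ ≈ 87.14°
pole (1 + j20·0.05) = 1 + j1 → |·| ≈ 1.4142, ∠ ≈ 45.00°
pole (1 + j20·0.02) = 1 + j0.4 → |·| ≈ 1.077, ∠ ≈ 21.80°
∠T = (0°) − (87.14° + 45.00° + 21.80°) = -153.94°

-153.9°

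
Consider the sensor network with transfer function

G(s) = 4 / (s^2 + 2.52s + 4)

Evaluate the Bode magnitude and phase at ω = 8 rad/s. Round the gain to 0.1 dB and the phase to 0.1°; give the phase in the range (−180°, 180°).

-24.0 dB, -161.4°

At s = jω = j8:
quadratic: (j8)² + 2.52·j8 + 4 = -60 + j20.16 → |·| ≈ 63.296, ∠ ≈ 161.43°
|G| = 4 / 63.296 ≈ 0.063195
Gain = 20 log₁₀(0.063195) ≈ -23.99 dB
∠G = 0.00° − 161.43° = -161.43°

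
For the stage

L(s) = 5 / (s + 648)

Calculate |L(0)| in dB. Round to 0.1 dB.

L(0) = 5 / (648) ≈ 0.007716
20 log₁₀(0.007716) ≈ -42.25 dB

-42.3 dB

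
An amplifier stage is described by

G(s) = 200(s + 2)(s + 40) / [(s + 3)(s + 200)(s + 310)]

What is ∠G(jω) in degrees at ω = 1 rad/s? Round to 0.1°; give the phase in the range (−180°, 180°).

9.1°

At s = jω = j1:
zero (s+2): 2 + j1 → |·| = √(2²+1²) = √5 ≈ 2.2361, ∠ = arctan(1/2) ≈ 26.57°
zero (s+40): 40 + j1 → |·| = √(40²+1²) = √1601 ≈ 40.012, ∠ = arctan(1/40) ≈ 1.43°
pole (s+3): 3 + j1 → |·| = √(3²+1²) = √10 ≈ 3.1623, ∠ = arctan(1/3) ≈ 18.43°
pole (s+200): 200 + j1 → |·| = √(200²+1²) = √40001 ≈ 200, ∠ = arctan(1/200) ≈ 0.29°
pole (s+310): 310 + j1 → |·| = √(310²+1²) = √96101 ≈ 310, ∠ = arctan(1/310) ≈ 0.18°
∠G = 28.00° − 18.90° = 9.10°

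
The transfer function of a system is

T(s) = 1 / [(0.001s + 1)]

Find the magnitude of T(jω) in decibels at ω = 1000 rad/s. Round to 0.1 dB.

-3.0 dB

At ω = 1000 rad/s:
pole (1 + j1000·0.001) = 1 + j1 → |·| ≈ 1.4142, ∠ ≈ 45.00°
|T| = 1 · 1 / (1.4142) ≈ 0.70711
Gain = 20 log₁₀(0.70711) ≈ -3.01 dB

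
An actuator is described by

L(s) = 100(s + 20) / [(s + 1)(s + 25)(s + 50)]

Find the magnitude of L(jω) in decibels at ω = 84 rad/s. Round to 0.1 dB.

-38.4 dB

At s = jω = j84:
zero (s+20): 20 + j84 → |·| = √(20²+84²) = √7456 ≈ 86.348, ∠ = arctan(84/20) ≈ 76.61°
pole (s+1): 1 + j84 → |·| = √(1²+84²) = √7057 ≈ 84.006, ∠ = arctan(84/1) ≈ 89.32°
pole (s+25): 25 + j84 → |·| = √(25²+84²) = √7681 ≈ 87.641, ∠ = arctan(84/25) ≈ 73.43°
pole (s+50): 50 + j84 → |·| = √(50²+84²) = √9556 ≈ 97.755, ∠ = arctan(84/50) ≈ 59.24°
|L| = 100 · 86.348 / 7.1971e+05 ≈ 0.011998
Gain = 20 log₁₀(0.011998) ≈ -38.42 dB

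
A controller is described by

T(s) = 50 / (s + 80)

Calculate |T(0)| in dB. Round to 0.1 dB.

T(0) = 50 / 80 = 0.625
20 log₁₀(0.625) ≈ -4.08 dB

-4.1 dB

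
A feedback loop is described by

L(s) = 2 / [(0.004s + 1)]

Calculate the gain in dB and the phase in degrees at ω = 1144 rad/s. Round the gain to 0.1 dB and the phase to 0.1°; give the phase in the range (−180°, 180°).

At ω = 1144 rad/s:
pole (1 + j1144·0.004) = 1 + j4.576 → |·| ≈ 4.684, ∠ ≈ 77.67°
|L| = 2 · 1 / (4.684) ≈ 0.42699
Gain = 20 log₁₀(0.42699) ≈ -7.39 dB
∠L = (0°) − (77.67°) = -77.67°

-7.4 dB, -77.7°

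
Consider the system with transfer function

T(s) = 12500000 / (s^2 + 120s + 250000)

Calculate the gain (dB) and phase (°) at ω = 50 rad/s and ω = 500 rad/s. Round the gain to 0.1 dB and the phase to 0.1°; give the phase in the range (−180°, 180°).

ω = 50: 34.1 dB, -1.4°; ω = 500: 46.4 dB, -90.0°

At s = jω = j50:
quadratic: (j50)² + 120·j50 + 250000 = 247500 + j6000 → |·| ≈ 2.4757e+05, ∠ ≈ 1.39°
|T| = 12500000 / 2.4757e+05 ≈ 50.491
Gain = 20 log₁₀(50.491) ≈ 34.06 dB
∠T = 0.00° − 1.39° = -1.39°

At s = jω = j500:
quadratic: (j500)² + 120·j500 + 250000 = 0 + j60000 → |·| ≈ 60000, ∠ ≈ 90.00°
|T| = 12500000 / 60000 ≈ 208.33
Gain = 20 log₁₀(208.33) ≈ 46.38 dB
∠T = 0.00° − 90.00° = -90.00°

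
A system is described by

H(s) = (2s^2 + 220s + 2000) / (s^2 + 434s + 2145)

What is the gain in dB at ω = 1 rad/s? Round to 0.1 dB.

-0.7 dB

Substitute s = j1:
Numerator: 2(j1)^2 + 220(j1) + 2000 = 1998 + j220
Denominator: (j1)^2 + 434(j1) + 2145 = 2144 + j434
|N| = √(1998² + 220²) ≈ 2010.1, ∠N ≈ 6.28°
|D| = √(2144² + 434²) ≈ 2187.5, ∠D ≈ 11.44°
|H| = 2010.1 / 2187.5 ≈ 0.9189
Gain = 20 log₁₀(0.9189) ≈ -0.73 dB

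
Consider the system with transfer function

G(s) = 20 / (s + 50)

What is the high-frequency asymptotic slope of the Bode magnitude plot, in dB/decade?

Each pole contributes −20 dB/decade at high frequency; each zero contributes +20 dB/decade.
Net: 0 zero(s) − 1 pole(s) → -20 dB/decade.

-20 dB/decade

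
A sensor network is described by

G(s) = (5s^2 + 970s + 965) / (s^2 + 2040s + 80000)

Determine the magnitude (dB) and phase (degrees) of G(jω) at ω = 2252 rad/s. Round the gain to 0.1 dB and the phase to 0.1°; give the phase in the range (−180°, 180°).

Substitute s = j2252:
Numerator: 5(j2252)^2 + 970(j2252) + 965 = -25356555 + j2184440
Denominator: (j2252)^2 + 2040(j2252) + 80000 = -4991504 + j4594080
|N| = √(25356555² + 2184440²) ≈ 2.545e+07, ∠N ≈ 175.08°
|D| = √(4991504² + 4594080²) ≈ 6.7839e+06, ∠D ≈ 137.37°
|G| = 2.545e+07 / 6.7839e+06 ≈ 3.7515
Gain = 20 log₁₀(3.7515) ≈ 11.48 dB
∠G = 175.08° − 137.37° = 37.71°

11.5 dB, 37.7°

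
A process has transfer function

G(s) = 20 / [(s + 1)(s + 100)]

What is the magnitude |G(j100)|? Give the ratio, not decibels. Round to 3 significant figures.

0.00141

At s = jω = j100:
pole (s+1): 1 + j100 → |·| = √(1²+100²) = √10001 ≈ 100, ∠ = arctan(100/1) ≈ 89.43°
pole (s+100): 100 + j100 → |·| = √(100²+100²) = √20000 ≈ 141.42, ∠ = arctan(100/100) ≈ 45.00°
|G| = 20 / 14142 ≈ 0.0014142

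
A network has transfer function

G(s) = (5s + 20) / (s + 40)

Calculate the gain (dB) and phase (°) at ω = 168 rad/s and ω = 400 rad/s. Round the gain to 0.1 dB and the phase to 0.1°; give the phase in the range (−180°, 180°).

ω = 168: 13.7 dB, 12.0°; ω = 400: 13.9 dB, 5.1°

Substitute s = j168:
Numerator: 5(j168) + 20 = 20 + j840
Denominator: (j168) + 40 = 40 + j168
|N| = √(20² + 840²) ≈ 840.24, ∠N ≈ 88.64°
|D| = √(40² + 168²) ≈ 172.7, ∠D ≈ 76.61°
|G| = 840.24 / 172.7 ≈ 4.8653
Gain = 20 log₁₀(4.8653) ≈ 13.74 dB
∠G = 88.64° − 76.61° = 12.03°

Substitute s = j400:
Numerator: 5(j400) + 20 = 20 + j2000
Denominator: (j400) + 40 = 40 + j400
|N| = √(20² + 2000²) ≈ 2000.1, ∠N ≈ 89.43°
|D| = √(40² + 400²) ≈ 402, ∠D ≈ 84.29°
|G| = 2000.1 / 402 ≈ 4.9754
Gain = 20 log₁₀(4.9754) ≈ 13.94 dB
∠G = 89.43° − 84.29° = 5.14°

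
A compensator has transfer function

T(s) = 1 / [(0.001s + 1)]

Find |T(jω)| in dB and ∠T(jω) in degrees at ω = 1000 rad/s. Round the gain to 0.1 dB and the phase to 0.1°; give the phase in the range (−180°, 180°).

At ω = 1000 rad/s:
pole (1 + j1000·0.001) = 1 + j1 → |·| ≈ 1.4142, ∠ ≈ 45.00°
|T| = 1 · 1 / (1.4142) ≈ 0.70711
Gain = 20 log₁₀(0.70711) ≈ -3.01 dB
∠T = (0°) − (45.00°) = -45.00°

-3.0 dB, -45.0°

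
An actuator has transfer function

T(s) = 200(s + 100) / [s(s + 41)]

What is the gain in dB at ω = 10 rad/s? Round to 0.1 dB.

33.6 dB

At s = jω = j10:
zero (s+100): 100 + j10 → |·| = √(100²+10²) = √10100 ≈ 100.5, ∠ = arctan(10/100) ≈ 5.71°
pole (s+41): 41 + j10 → |·| = √(41²+10²) = √1781 ≈ 42.202, ∠ = arctan(10/41) ≈ 13.71°
pole at origin: |s| = 10, ∠ = 90.00° (in denominator)
|T| = 200 · 100.5 / 422.02 ≈ 47.628
Gain = 20 log₁₀(47.628) ≈ 33.56 dB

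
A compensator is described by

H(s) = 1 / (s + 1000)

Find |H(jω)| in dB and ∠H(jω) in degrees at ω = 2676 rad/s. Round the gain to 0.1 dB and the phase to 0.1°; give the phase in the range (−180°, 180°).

-69.1 dB, -69.5°

Substitute s = j2676:
Numerator: 1 = 1 + j0
Denominator: (j2676) + 1000 = 1000 + j2676
|N| = √(1² + 0²) ≈ 1, ∠N ≈ 0.00°
|D| = √(1000² + 2676²) ≈ 2856.7, ∠D ≈ 69.51°
|H| = 1 / 2856.7 ≈ 0.00035005
Gain = 20 log₁₀(0.00035005) ≈ -69.12 dB
∠H = 0.00° − 69.51° = -69.51°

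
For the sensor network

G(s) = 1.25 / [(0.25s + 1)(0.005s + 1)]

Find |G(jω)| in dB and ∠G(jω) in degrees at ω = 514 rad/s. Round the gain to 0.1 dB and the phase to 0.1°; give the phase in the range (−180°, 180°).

At ω = 514 rad/s:
pole (1 + j514·0.25) = 1 + j128.5 → |·| ≈ 128.5, ∠ ≈ 89.55°
pole (1 + j514·0.005) = 1 + j2.57 → |·| ≈ 2.7577, ∠ ≈ 68.74°
|G| = 1.25 · 1 / (128.5 · 2.7577) ≈ 0.0035274
Gain = 20 log₁₀(0.0035274) ≈ -49.05 dB
∠G = (0°) − (89.55° + 68.74°) = -158.29°

-49.1 dB, -158.3°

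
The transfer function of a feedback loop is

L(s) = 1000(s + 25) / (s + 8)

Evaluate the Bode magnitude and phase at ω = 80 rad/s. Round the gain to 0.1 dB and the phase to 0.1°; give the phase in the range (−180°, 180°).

At s = jω = j80:
zero (s+25): 25 + j80 → |·| = √(25²+80²) = √7025 ≈ 83.815, ∠ = arctan(80/25) ≈ 72.65°
pole (s+8): 8 + j80 → |·| = √(8²+80²) = √6464 ≈ 80.399, ∠ = arctan(80/8) ≈ 84.29°
|L| = 1000 · 83.815 / 80.399 ≈ 1042.5
Gain = 20 log₁₀(1042.5) ≈ 60.36 dB
∠L = 72.65° − 84.29° = -11.64°

60.4 dB, -11.6°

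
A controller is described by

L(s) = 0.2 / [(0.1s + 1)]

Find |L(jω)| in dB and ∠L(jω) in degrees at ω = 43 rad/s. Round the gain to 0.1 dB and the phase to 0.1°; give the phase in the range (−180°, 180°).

At ω = 43 rad/s:
pole (1 + j43·0.1) = 1 + j4.3 → |·| ≈ 4.4147, ∠ ≈ 76.91°
|L| = 0.2 · 1 / (4.4147) ≈ 0.045303
Gain = 20 log₁₀(0.045303) ≈ -26.88 dB
∠L = (0°) − (76.91°) = -76.91°

-26.9 dB, -76.9°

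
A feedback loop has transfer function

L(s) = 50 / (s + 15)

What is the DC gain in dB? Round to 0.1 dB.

L(0) = 50 / 15 ≈ 3.3333
20 log₁₀(3.3333) ≈ 10.46 dB

10.5 dB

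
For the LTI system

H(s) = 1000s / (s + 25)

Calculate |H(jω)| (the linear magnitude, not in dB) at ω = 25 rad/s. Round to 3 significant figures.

707

At s = jω = j25:
zero at origin: s = j25 → |·| = 25, ∠ = 90.00°
pole (s+25): 25 + j25 → |·| = √(25²+25²) = √1250 ≈ 35.355, ∠ = arctan(25/25) ≈ 45.00°
|H| = 1000 · 25 / 35.355 ≈ 707.11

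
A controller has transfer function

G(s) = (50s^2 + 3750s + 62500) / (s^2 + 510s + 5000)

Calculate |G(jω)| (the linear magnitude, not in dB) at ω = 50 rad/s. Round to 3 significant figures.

Substitute s = j50:
Numerator: 50(j50)^2 + 3750(j50) + 62500 = -62500 + j187500
Denominator: (j50)^2 + 510(j50) + 5000 = 2500 + j25500
|N| = √(62500² + 187500²) ≈ 1.9764e+05, ∠N ≈ 108.43°
|D| = √(2500² + 25500²) ≈ 25622, ∠D ≈ 84.40°
|G| = 1.9764e+05 / 25622 ≈ 7.7137

7.71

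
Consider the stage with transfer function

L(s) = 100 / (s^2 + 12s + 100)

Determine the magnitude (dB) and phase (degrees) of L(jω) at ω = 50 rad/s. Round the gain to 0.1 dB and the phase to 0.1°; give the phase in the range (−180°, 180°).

-27.9 dB, -166.0°

At s = jω = j50:
quadratic: (j50)² + 12·j50 + 100 = -2400 + j600 → |·| ≈ 2473.9, ∠ ≈ 165.96°
|L| = 100 / 2473.9 ≈ 0.040422
Gain = 20 log₁₀(0.040422) ≈ -27.87 dB
∠L = 0.00° − 165.96° = -165.96°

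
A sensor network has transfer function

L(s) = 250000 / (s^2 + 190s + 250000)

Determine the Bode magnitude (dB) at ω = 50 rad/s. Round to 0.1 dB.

At s = jω = j50:
quadratic: (j50)² + 190·j50 + 250000 = 247500 + j9500 → |·| ≈ 2.4768e+05, ∠ ≈ 2.20°
|L| = 250000 / 2.4768e+05 ≈ 1.0094
Gain = 20 log₁₀(1.0094) ≈ 0.08 dB

0.1 dB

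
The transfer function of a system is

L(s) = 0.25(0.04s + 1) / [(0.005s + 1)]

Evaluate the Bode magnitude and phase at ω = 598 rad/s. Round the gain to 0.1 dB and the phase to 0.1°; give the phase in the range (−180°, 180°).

At ω = 598 rad/s:
zero (1 + j598·0.04) = 1 + j23.92 → |·| ≈ 23.941, ∠ ≈ 87.61°
pole (1 + j598·0.005) = 1 + j2.99 → |·| ≈ 3.1528, ∠ ≈ 71.51°
|L| = 0.25 · 23.941 / (3.1528) ≈ 1.8984
Gain = 20 log₁₀(1.8984) ≈ 5.57 dB
∠L = (87.61°) − (71.51°) = 16.10°

5.6 dB, 16.1°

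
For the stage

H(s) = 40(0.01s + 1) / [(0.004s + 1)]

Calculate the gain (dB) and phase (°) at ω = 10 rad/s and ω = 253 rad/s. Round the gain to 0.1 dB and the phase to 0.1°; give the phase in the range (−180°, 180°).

At ω = 10 rad/s:
zero (1 + j10·0.01) = 1 + j0.1 → |·| ≈ 1.005, ∠ ≈ 5.71°
pole (1 + j10·0.004) = 1 + j0.04 → |·| ≈ 1.0008, ∠ ≈ 2.29°
|H| = 40 · 1.005 / (1.0008) ≈ 40.168
Gain = 20 log₁₀(40.168) ≈ 32.08 dB
∠H = (5.71°) − (2.29°) = 3.42°

At ω = 253 rad/s:
zero (1 + j253·0.01) = 1 + j2.53 → |·| ≈ 2.7205, ∠ ≈ 68.43°
pole (1 + j253·0.004) = 1 + j1.012 → |·| ≈ 1.4227, ∠ ≈ 45.34°
|H| = 40 · 2.7205 / (1.4227) ≈ 76.488
Gain = 20 log₁₀(76.488) ≈ 37.67 dB
∠H = (68.43°) − (45.34°) = 23.09°

ω = 10: 32.1 dB, 3.4°; ω = 253: 37.7 dB, 23.1°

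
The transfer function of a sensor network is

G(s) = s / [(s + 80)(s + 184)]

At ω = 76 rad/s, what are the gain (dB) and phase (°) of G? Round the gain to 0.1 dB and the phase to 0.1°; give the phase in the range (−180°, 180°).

-49.2 dB, 24.0°

At s = jω = j76:
zero at origin: s = j76 → |·| = 76, ∠ = 90.00°
pole (s+80): 80 + j76 → |·| = √(80²+76²) = √12176 ≈ 110.34, ∠ = arctan(76/80) ≈ 43.53°
pole (s+184): 184 + j76 → |·| = √(184²+76²) = √39632 ≈ 199.08, ∠ = arctan(76/184) ≈ 22.44°
|G| = 1 · 76 / 21966 ≈ 0.0034599
Gain = 20 log₁₀(0.0034599) ≈ -49.22 dB
∠G = 90.00° − 65.97° = 24.03°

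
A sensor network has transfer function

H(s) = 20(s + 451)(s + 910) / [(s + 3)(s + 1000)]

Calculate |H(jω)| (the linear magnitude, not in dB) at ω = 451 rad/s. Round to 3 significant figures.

At s = jω = j451:
zero (s+451): 451 + j451 → |·| = √(451²+451²) = √406802 ≈ 637.81, ∠ = arctan(451/451) ≈ 45.00°
zero (s+910): 910 + j451 → |·| = √(910²+451²) = √1031501 ≈ 1015.6, ∠ = arctan(451/910) ≈ 26.36°
pole (s+3): 3 + j451 → |·| = √(3²+451²) = √203410 ≈ 451.01, ∠ = arctan(451/3) ≈ 89.62°
pole (s+1000): 1000 + j451 → |·| = √(1000²+451²) = √1203401 ≈ 1097, ∠ = arctan(451/1000) ≈ 24.28°
|H| = 20 · 6.4776e+05 / 4.9476e+05 ≈ 26.185

26.2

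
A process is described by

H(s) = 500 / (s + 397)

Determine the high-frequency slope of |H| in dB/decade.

-20 dB/decade

Each pole contributes −20 dB/decade at high frequency; each zero contributes +20 dB/decade.
Net: 0 zero(s) − 1 pole(s) → -20 dB/decade.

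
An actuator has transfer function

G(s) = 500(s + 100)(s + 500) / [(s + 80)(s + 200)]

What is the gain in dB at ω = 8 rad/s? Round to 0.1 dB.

63.9 dB

At s = jω = j8:
zero (s+100): 100 + j8 → |·| = √(100²+8²) = √10064 ≈ 100.32, ∠ = arctan(8/100) ≈ 4.57°
zero (s+500): 500 + j8 → |·| = √(500²+8²) = √250064 ≈ 500.06, ∠ = arctan(8/500) ≈ 0.92°
pole (s+80): 80 + j8 → |·| = √(80²+8²) = √6464 ≈ 80.399, ∠ = arctan(8/80) ≈ 5.71°
pole (s+200): 200 + j8 → |·| = √(200²+8²) = √40064 ≈ 200.16, ∠ = arctan(8/200) ≈ 2.29°
|G| = 500 · 50166 / 16093 ≈ 1558.6
Gain = 20 log₁₀(1558.6) ≈ 63.85 dB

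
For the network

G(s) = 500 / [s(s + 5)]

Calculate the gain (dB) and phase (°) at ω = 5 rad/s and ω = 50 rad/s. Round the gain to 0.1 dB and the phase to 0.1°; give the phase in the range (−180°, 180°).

At s = jω = j5:
pole (s+5): 5 + j5 → |·| = √(5²+5²) = √50 ≈ 7.0711, ∠ = arctan(5/5) ≈ 45.00°
pole at origin: |s| = 5, ∠ = 90.00° (in denominator)
|G| = 500 / 35.355 ≈ 14.142
Gain = 20 log₁₀(14.142) ≈ 23.01 dB
∠G = 0.00° − 135.00° = -135.00°

At s = jω = j50:
pole (s+5): 5 + j50 → |·| = √(5²+50²) = √2525 ≈ 50.249, ∠ = arctan(50/5) ≈ 84.29°
pole at origin: |s| = 50, ∠ = 90.00° (in denominator)
|G| = 500 / 2512.5 ≈ 0.199
Gain = 20 log₁₀(0.199) ≈ -14.02 dB
∠G = 0.00° − 174.29° = -174.29°

ω = 5: 23.0 dB, -135.0°; ω = 50: -14.0 dB, -174.3°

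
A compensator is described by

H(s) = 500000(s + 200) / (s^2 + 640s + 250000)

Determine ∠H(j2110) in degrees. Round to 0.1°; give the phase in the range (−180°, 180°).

At s = jω = j2110:
zero (s+200): 200 + j2110 → |·| = √(200²+2110²) = √4492100 ≈ 2119.5, ∠ = arctan(2110/200) ≈ 84.59°
quadratic: (j2110)² + 640·j2110 + 250000 = -4202100 + j1350400 → |·| ≈ 4.4138e+06, ∠ ≈ 162.18°
∠H = 84.59° − 162.18° = -77.59°

-77.6°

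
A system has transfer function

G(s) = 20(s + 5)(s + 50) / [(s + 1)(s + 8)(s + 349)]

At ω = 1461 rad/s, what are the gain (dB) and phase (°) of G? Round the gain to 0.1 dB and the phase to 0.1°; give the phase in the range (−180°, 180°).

-37.5 dB, -78.4°

At s = jω = j1461:
zero (s+5): 5 + j1461 → |·| = √(5²+1461²) = √2134546 ≈ 1461, ∠ = arctan(1461/5) ≈ 89.80°
zero (s+50): 50 + j1461 → |·| = √(50²+1461²) = √2137021 ≈ 1461.9, ∠ = arctan(1461/50) ≈ 88.04°
pole (s+1): 1 + j1461 → |·| = √(1²+1461²) = √2134522 ≈ 1461, ∠ = arctan(1461/1) ≈ 89.96°
pole (s+8): 8 + j1461 → |·| = √(8²+1461²) = √2134585 ≈ 1461, ∠ = arctan(1461/8) ≈ 89.69°
pole (s+349): 349 + j1461 → |·| = √(349²+1461²) = √2256322 ≈ 1502.1, ∠ = arctan(1461/349) ≈ 76.57°
|G| = 20 · 2.1358e+06 / 3.2063e+09 ≈ 0.013323
Gain = 20 log₁₀(0.013323) ≈ -37.51 dB
∠G = 177.84° − 256.22° = -78.38°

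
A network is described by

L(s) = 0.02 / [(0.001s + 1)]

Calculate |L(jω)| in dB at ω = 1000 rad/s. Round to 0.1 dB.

At ω = 1000 rad/s:
pole (1 + j1000·0.001) = 1 + j1 → |·| ≈ 1.4142, ∠ ≈ 45.00°
|L| = 0.02 · 1 / (1.4142) ≈ 0.014142
Gain = 20 log₁₀(0.014142) ≈ -36.99 dB

-37.0 dB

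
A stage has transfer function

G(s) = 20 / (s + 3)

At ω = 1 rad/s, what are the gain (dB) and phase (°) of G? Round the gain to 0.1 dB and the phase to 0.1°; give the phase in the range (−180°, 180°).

At s = jω = j1:
pole (s+3): 3 + j1 → |·| = √(3²+1²) = √10 ≈ 3.1623, ∠ = arctan(1/3) ≈ 18.43°
|G| = 20 / 3.1623 ≈ 6.3245
Gain = 20 log₁₀(6.3245) ≈ 16.02 dB
∠G = 0.00° − 18.43° = -18.43°

16.0 dB, -18.4°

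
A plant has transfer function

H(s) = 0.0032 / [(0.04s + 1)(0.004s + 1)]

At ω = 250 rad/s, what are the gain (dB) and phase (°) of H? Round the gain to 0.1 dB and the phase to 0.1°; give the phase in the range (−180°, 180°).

At ω = 250 rad/s:
pole (1 + j250·0.04) = 1 + j10 → |·| ≈ 10.05, ∠ ≈ 84.29°
pole (1 + j250·0.004) = 1 + j1 → |·| ≈ 1.4142, ∠ ≈ 45.00°
|H| = 0.0032 · 1 / (10.05 · 1.4142) ≈ 0.00022515
Gain = 20 log₁₀(0.00022515) ≈ -72.95 dB
∠H = (0°) − (84.29° + 45.00°) = -129.29°

-73.0 dB, -129.3°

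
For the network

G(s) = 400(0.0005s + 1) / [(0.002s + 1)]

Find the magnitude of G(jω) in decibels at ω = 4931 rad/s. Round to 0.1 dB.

At ω = 4931 rad/s:
zero (1 + j4931·0.0005) = 1 + j2.4655 → |·| ≈ 2.6606, ∠ ≈ 67.92°
pole (1 + j4931·0.002) = 1 + j9.862 → |·| ≈ 9.9126, ∠ ≈ 84.21°
|G| = 400 · 2.6606 / (9.9126) ≈ 107.36
Gain = 20 log₁₀(107.36) ≈ 40.62 dB

40.6 dB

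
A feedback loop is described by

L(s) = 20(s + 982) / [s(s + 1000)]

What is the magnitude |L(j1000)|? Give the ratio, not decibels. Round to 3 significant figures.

0.0198

At s = jω = j1000:
zero (s+982): 982 + j1000 → |·| = √(982²+1000²) = √1964324 ≈ 1401.5, ∠ = arctan(1000/982) ≈ 45.52°
pole (s+1000): 1000 + j1000 → |·| = √(1000²+1000²) = √2000000 ≈ 1414.2, ∠ = arctan(1000/1000) ≈ 45.00°
pole at origin: |s| = 1000, ∠ = 90.00° (in denominator)
|L| = 20 · 1401.5 / 1.4142e+06 ≈ 0.01982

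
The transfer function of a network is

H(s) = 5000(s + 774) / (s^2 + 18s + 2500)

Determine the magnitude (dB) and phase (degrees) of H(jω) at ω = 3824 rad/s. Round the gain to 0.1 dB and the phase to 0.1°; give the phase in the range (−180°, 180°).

At s = jω = j3824:
zero (s+774): 774 + j3824 → |·| = √(774²+3824²) = √15222052 ≈ 3901.5, ∠ = arctan(3824/774) ≈ 78.56°
quadratic: (j3824)² + 18·j3824 + 2500 = -14620476 + j68832 → |·| ≈ 1.4621e+07, ∠ ≈ 179.73°
|H| = 5000 · 3901.5 / 1.4621e+07 ≈ 1.3342
Gain = 20 log₁₀(1.3342) ≈ 2.50 dB
∠H = 78.56° − 179.73° = -101.17°

2.5 dB, -101.2°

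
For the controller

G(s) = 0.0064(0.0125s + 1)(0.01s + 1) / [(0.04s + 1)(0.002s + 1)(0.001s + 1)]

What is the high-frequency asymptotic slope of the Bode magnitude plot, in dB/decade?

Each pole contributes −20 dB/decade at high frequency; each zero contributes +20 dB/decade.
Net: 2 zero(s) − 3 pole(s) → -20 dB/decade.

-20 dB/decade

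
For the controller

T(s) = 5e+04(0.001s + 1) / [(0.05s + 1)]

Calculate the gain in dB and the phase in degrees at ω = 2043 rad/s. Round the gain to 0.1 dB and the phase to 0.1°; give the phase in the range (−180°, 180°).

At ω = 2043 rad/s:
zero (1 + j2043·0.001) = 1 + j2.043 → |·| ≈ 2.2746, ∠ ≈ 63.92°
pole (1 + j2043·0.05) = 1 + j102.15 → |·| ≈ 102.15, ∠ ≈ 89.44°
|T| = 5e+04 · 2.2746 / (102.15) ≈ 1113.4
Gain = 20 log₁₀(1113.4) ≈ 60.93 dB
∠T = (63.92°) − (89.44°) = -25.52°

60.9 dB, -25.5°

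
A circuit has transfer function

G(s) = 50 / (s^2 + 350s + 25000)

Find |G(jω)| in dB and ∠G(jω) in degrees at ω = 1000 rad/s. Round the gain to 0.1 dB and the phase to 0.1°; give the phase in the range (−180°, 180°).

-86.3 dB, -160.3°

Substitute s = j1000:
Numerator: 50 = 50 + j0
Denominator: (j1000)^2 + 350(j1000) + 25000 = -975000 + j350000
|N| = √(50² + 0²) ≈ 50, ∠N ≈ 0.00°
|D| = √(975000² + 350000²) ≈ 1.0359e+06, ∠D ≈ 160.25°
|G| = 50 / 1.0359e+06 ≈ 4.8267e-05
Gain = 20 log₁₀(4.8267e-05) ≈ -86.33 dB
∠G = 0.00° − 160.25° = -160.25°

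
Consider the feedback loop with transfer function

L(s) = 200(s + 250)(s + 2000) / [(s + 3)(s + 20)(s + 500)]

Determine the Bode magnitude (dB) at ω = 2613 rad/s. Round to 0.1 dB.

At s = jω = j2613:
zero (s+250): 250 + j2613 → |·| = √(250²+2613²) = √6890269 ≈ 2624.9, ∠ = arctan(2613/250) ≈ 84.53°
zero (s+2000): 2000 + j2613 → |·| = √(2000²+2613²) = √10827769 ≈ 3290.6, ∠ = arctan(2613/2000) ≈ 52.57°
pole (s+3): 3 + j2613 → |·| = √(3²+2613²) = √6827778 ≈ 2613, ∠ = arctan(2613/3) ≈ 89.93°
pole (s+20): 20 + j2613 → |·| = √(20²+2613²) = √6828169 ≈ 2613.1, ∠ = arctan(2613/20) ≈ 89.56°
pole (s+500): 500 + j2613 → |·| = √(500²+2613²) = √7077769 ≈ 2660.4, ∠ = arctan(2613/500) ≈ 79.17°
|L| = 200 · 8.6375e+06 / 1.8165e+10 ≈ 0.0951
Gain = 20 log₁₀(0.0951) ≈ -20.44 dB

-20.4 dB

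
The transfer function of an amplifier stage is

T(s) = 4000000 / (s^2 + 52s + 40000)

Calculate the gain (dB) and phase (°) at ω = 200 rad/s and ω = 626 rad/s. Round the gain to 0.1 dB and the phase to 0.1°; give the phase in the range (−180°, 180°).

ω = 200: 51.7 dB, -90.0°; ω = 626: 21.1 dB, -174.7°

At s = jω = j200:
quadratic: (j200)² + 52·j200 + 40000 = 0 + j10400 → |·| ≈ 10400, ∠ ≈ 90.00°
|T| = 4000000 / 10400 ≈ 384.62
Gain = 20 log₁₀(384.62) ≈ 51.70 dB
∠T = 0.00° − 90.00° = -90.00°

At s = jω = j626:
quadratic: (j626)² + 52·j626 + 40000 = -351876 + j32552 → |·| ≈ 3.5338e+05, ∠ ≈ 174.71°
|T| = 4000000 / 3.5338e+05 ≈ 11.319
Gain = 20 log₁₀(11.319) ≈ 21.08 dB
∠T = 0.00° − 174.71° = -174.71°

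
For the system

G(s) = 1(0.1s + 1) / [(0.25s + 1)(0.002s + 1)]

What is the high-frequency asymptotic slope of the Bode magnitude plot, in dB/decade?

-20 dB/decade

Each pole contributes −20 dB/decade at high frequency; each zero contributes +20 dB/decade.
Net: 1 zero(s) − 2 pole(s) → -20 dB/decade.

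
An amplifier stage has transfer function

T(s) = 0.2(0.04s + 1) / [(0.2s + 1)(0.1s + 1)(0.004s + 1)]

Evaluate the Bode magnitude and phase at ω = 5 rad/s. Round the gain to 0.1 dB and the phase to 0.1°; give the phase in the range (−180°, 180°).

-17.8 dB, -61.4°

At ω = 5 rad/s:
zero (1 + j5·0.04) = 1 + j0.2 → |·| ≈ 1.0198, ∠ ≈ 11.31°
pole (1 + j5·0.2) = 1 + j1 → |·| ≈ 1.4142, ∠ ≈ 45.00°
pole (1 + j5·0.1) = 1 + j0.5 → |·| ≈ 1.118, ∠ ≈ 26.57°
pole (1 + j5·0.004) = 1 + j0.02 → |·| ≈ 1.0002, ∠ ≈ 1.15°
|T| = 0.2 · 1.0198 / (1.4142 · 1.118 · 1.0002) ≈ 0.12897
Gain = 20 log₁₀(0.12897) ≈ -17.79 dB
∠T = (11.31°) − (45.00° + 26.57° + 1.15°) = -61.41°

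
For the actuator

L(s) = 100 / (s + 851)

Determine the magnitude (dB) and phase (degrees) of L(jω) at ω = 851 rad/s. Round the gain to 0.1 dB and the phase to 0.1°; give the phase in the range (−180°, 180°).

-21.6 dB, -45.0°

Substitute s = j851:
Numerator: 100 = 100 + j0
Denominator: (j851) + 851 = 851 + j851
|N| = √(100² + 0²) ≈ 100, ∠N ≈ 0.00°
|D| = √(851² + 851²) ≈ 1203.5, ∠D ≈ 45.00°
|L| = 100 / 1203.5 ≈ 0.083091
Gain = 20 log₁₀(0.083091) ≈ -21.61 dB
∠L = 0.00° − 45.00° = -45.00°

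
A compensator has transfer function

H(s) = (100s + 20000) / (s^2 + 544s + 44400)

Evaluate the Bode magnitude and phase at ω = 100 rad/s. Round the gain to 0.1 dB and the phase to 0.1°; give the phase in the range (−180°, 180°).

Substitute s = j100:
Numerator: 100(j100) + 20000 = 20000 + j10000
Denominator: (j100)^2 + 544(j100) + 44400 = 34400 + j54400
|N| = √(20000² + 10000²) ≈ 22361, ∠N ≈ 26.57°
|D| = √(34400² + 54400²) ≈ 64364, ∠D ≈ 57.69°
|H| = 22361 / 64364 ≈ 0.34741
Gain = 20 log₁₀(0.34741) ≈ -9.18 dB
∠H = 26.57° − 57.69° = -31.12°

-9.2 dB, -31.1°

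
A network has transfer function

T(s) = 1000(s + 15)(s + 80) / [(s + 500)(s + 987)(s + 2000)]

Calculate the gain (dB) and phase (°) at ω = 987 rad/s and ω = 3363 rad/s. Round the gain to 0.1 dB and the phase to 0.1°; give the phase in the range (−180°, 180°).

ω = 987: -10.9 dB, 40.1°; ω = 3363: -12.3 dB, -36.1°

At s = jω = j987:
zero (s+15): 15 + j987 → |·| = √(15²+987²) = √974394 ≈ 987.11, ∠ = arctan(987/15) ≈ 89.13°
zero (s+80): 80 + j987 → |·| = √(80²+987²) = √980569 ≈ 990.24, ∠ = arctan(987/80) ≈ 85.37°
pole (s+500): 500 + j987 → |·| = √(500²+987²) = √1224169 ≈ 1106.4, ∠ = arctan(987/500) ≈ 63.13°
pole (s+987): 987 + j987 → |·| = √(987²+987²) = √1948338 ≈ 1395.8, ∠ = arctan(987/987) ≈ 45.00°
pole (s+2000): 2000 + j987 → |·| = √(2000²+987²) = √4974169 ≈ 2230.3, ∠ = arctan(987/2000) ≈ 26.27°
|T| = 1000 · 9.7748e+05 / 3.4443e+09 ≈ 0.2838
Gain = 20 log₁₀(0.2838) ≈ -10.94 dB
∠T = 174.50° − 134.40° = 40.10°

At s = jω = j3363:
zero (s+15): 15 + j3363 → |·| = √(15²+3363²) = √11309994 ≈ 3363, ∠ = arctan(3363/15) ≈ 89.74°
zero (s+80): 80 + j3363 → |·| = √(80²+3363²) = √11316169 ≈ 3364, ∠ = arctan(3363/80) ≈ 88.64°
pole (s+500): 500 + j3363 → |·| = √(500²+3363²) = √11559769 ≈ 3400, ∠ = arctan(3363/500) ≈ 81.54°
pole (s+987): 987 + j3363 → |·| = √(987²+3363²) = √12283938 ≈ 3504.8, ∠ = arctan(3363/987) ≈ 73.64°
pole (s+2000): 2000 + j3363 → |·| = √(2000²+3363²) = √15309769 ≈ 3912.8, ∠ = arctan(3363/2000) ≈ 59.26°
|T| = 1000 · 1.1313e+07 / 4.6626e+10 ≈ 0.24263
Gain = 20 log₁₀(0.24263) ≈ -12.30 dB
∠T = 178.38° − 214.44° = -36.06°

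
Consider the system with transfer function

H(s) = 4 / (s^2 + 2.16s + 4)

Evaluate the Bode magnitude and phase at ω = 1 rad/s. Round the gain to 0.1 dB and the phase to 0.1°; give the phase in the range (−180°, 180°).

0.7 dB, -35.8°

At s = jω = j1:
quadratic: (j1)² + 2.16·j1 + 4 = 3 + j2.16 → |·| ≈ 3.6967, ∠ ≈ 35.75°
|H| = 4 / 3.6967 ≈ 1.082
Gain = 20 log₁₀(1.082) ≈ 0.68 dB
∠H = 0.00° − 35.75° = -35.75°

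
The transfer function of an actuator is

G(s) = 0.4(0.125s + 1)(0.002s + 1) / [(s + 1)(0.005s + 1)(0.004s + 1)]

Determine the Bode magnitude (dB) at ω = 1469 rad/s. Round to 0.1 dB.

-49.1 dB

At ω = 1469 rad/s:
zero (1 + j1469·0.125) = 1 + j183.625 → |·| ≈ 183.63, ∠ ≈ 89.69°
zero (1 + j1469·0.002) = 1 + j2.938 → |·| ≈ 3.1035, ∠ ≈ 71.20°
pole (1 + j1469·1) = 1 + j1469 → |·| ≈ 1469, ∠ ≈ 89.96°
pole (1 + j1469·0.005) = 1 + j7.345 → |·| ≈ 7.4128, ∠ ≈ 82.25°
pole (1 + j1469·0.004) = 1 + j5.876 → |·| ≈ 5.9605, ∠ ≈ 80.34°
|G| = 0.4 · 183.63 · 3.1035 / (1469 · 7.4128 · 5.9605) ≈ 0.0035121
Gain = 20 log₁₀(0.0035121) ≈ -49.09 dB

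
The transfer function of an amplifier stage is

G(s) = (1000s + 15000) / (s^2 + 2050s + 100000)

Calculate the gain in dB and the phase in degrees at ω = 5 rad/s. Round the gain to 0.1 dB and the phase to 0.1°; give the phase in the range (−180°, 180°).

-16.1 dB, 12.6°

Substitute s = j5:
Numerator: 1000(j5) + 15000 = 15000 + j5000
Denominator: (j5)^2 + 2050(j5) + 100000 = 99975 + j10250
|N| = √(15000² + 5000²) ≈ 15811, ∠N ≈ 18.43°
|D| = √(99975² + 10250²) ≈ 1.005e+05, ∠D ≈ 5.85°
|G| = 15811 / 1.005e+05 ≈ 0.15732
Gain = 20 log₁₀(0.15732) ≈ -16.06 dB
∠G = 18.43° − 5.85° = 12.58°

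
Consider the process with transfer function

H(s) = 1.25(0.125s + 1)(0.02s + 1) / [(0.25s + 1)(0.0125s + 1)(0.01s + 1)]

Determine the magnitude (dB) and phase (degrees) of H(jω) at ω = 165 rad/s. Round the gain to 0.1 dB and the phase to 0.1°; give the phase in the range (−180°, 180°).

-6.2 dB, -51.2°

At ω = 165 rad/s:
zero (1 + j165·0.125) = 1 + j20.625 → |·| ≈ 20.649, ∠ ≈ 87.22°
zero (1 + j165·0.02) = 1 + j3.3 → |·| ≈ 3.4482, ∠ ≈ 73.14°
pole (1 + j165·0.25) = 1 + j41.25 → |·| ≈ 41.262, ∠ ≈ 88.61°
pole (1 + j165·0.0125) = 1 + j2.0625 → |·| ≈ 2.2921, ∠ ≈ 64.13°
pole (1 + j165·0.01) = 1 + j1.65 → |·| ≈ 1.9294, ∠ ≈ 58.78°
|H| = 1.25 · 20.649 · 3.4482 / (41.262 · 2.2921 · 1.9294) ≈ 0.48775
Gain = 20 log₁₀(0.48775) ≈ -6.24 dB
∠H = (87.22° + 73.14°) − (88.61° + 64.13° + 58.78°) = -51.16°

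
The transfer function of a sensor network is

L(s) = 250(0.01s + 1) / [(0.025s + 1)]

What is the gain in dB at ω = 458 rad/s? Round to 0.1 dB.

At ω = 458 rad/s:
zero (1 + j458·0.01) = 1 + j4.58 → |·| ≈ 4.6879, ∠ ≈ 77.68°
pole (1 + j458·0.025) = 1 + j11.45 → |·| ≈ 11.494, ∠ ≈ 85.01°
|L| = 250 · 4.6879 / (11.494) ≈ 101.96
Gain = 20 log₁₀(101.96) ≈ 40.17 dB

40.2 dB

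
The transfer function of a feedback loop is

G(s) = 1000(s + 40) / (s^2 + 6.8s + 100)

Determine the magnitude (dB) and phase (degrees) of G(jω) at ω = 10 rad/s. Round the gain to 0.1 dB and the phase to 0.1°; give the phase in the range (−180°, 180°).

55.7 dB, -76.0°

At s = jω = j10:
zero (s+40): 40 + j10 → |·| = √(40²+10²) = √1700 ≈ 41.231, ∠ = arctan(10/40) ≈ 14.04°
quadratic: (j10)² + 6.8·j10 + 100 = 0 + j68 → |·| ≈ 68, ∠ ≈ 90.00°
|G| = 1000 · 41.231 / 68 ≈ 606.34
Gain = 20 log₁₀(606.34) ≈ 55.65 dB
∠G = 14.04° − 90.00° = -75.96°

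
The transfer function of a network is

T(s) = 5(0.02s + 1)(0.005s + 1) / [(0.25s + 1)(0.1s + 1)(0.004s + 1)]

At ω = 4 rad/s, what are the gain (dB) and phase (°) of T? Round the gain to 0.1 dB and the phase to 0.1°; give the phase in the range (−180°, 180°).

At ω = 4 rad/s:
zero (1 + j4·0.02) = 1 + j0.08 → |·| ≈ 1.0032, ∠ ≈ 4.57°
zero (1 + j4·0.005) = 1 + j0.02 → |·| ≈ 1.0002, ∠ ≈ 1.15°
pole (1 + j4·0.25) = 1 + j1 → |·| ≈ 1.4142, ∠ ≈ 45.00°
pole (1 + j4·0.1) = 1 + j0.4 → |·| ≈ 1.077, ∠ ≈ 21.80°
pole (1 + j4·0.004) = 1 + j0.016 → |·| ≈ 1.0001, ∠ ≈ 0.92°
|T| = 5 · 1.0032 · 1.0002 / (1.4142 · 1.077 · 1.0001) ≈ 3.2936
Gain = 20 log₁₀(3.2936) ≈ 10.35 dB
∠T = (4.57° + 1.15°) − (45.00° + 21.80° + 0.92°) = -62.00°

10.4 dB, -62.0°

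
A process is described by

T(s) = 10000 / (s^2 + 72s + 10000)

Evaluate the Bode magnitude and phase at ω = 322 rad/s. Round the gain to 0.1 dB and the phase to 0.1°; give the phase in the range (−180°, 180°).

-19.7 dB, -166.1°

At s = jω = j322:
quadratic: (j322)² + 72·j322 + 10000 = -93684 + j23184 → |·| ≈ 96510, ∠ ≈ 166.10°
|T| = 10000 / 96510 ≈ 0.10362
Gain = 20 log₁₀(0.10362) ≈ -19.69 dB
∠T = 0.00° − 166.10° = -166.10°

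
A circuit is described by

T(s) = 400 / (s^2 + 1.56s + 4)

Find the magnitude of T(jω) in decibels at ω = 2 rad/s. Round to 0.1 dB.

42.2 dB

At s = jω = j2:
quadratic: (j2)² + 1.56·j2 + 4 = 0 + j3.12 → |·| ≈ 3.12, ∠ ≈ 90.00°
|T| = 400 / 3.12 ≈ 128.21
Gain = 20 log₁₀(128.21) ≈ 42.16 dB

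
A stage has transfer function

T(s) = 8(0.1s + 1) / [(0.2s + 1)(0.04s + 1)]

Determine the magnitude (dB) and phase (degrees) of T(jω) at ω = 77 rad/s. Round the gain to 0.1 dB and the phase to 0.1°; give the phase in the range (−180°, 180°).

At ω = 77 rad/s:
zero (1 + j77·0.1) = 1 + j7.7 → |·| ≈ 7.7647, ∠ ≈ 82.60°
pole (1 + j77·0.2) = 1 + j15.4 → |·| ≈ 15.432, ∠ ≈ 86.28°
pole (1 + j77·0.04) = 1 + j3.08 → |·| ≈ 3.2383, ∠ ≈ 72.01°
|T| = 8 · 7.7647 / (15.432 · 3.2383) ≈ 1.243
Gain = 20 log₁₀(1.243) ≈ 1.89 dB
∠T = (82.60°) − (86.28° + 72.01°) = -75.69°

1.9 dB, -75.7°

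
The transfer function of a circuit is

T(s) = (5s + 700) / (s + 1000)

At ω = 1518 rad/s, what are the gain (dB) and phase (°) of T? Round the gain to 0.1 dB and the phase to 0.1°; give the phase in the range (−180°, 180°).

12.5 dB, 28.1°

Substitute s = j1518:
Numerator: 5(j1518) + 700 = 700 + j7590
Denominator: (j1518) + 1000 = 1000 + j1518
|N| = √(700² + 7590²) ≈ 7622.2, ∠N ≈ 84.73°
|D| = √(1000² + 1518²) ≈ 1817.8, ∠D ≈ 56.62°
|T| = 7622.2 / 1817.8 ≈ 4.1931
Gain = 20 log₁₀(4.1931) ≈ 12.45 dB
∠T = 84.73° − 56.62° = 28.11°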